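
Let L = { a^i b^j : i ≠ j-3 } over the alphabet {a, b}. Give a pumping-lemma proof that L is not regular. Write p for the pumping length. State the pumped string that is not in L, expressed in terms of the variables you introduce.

Assume L is regular. Let p be the pumping length given by the pumping lemma.
Choose w = a^p b^{p+p!+3}. Since p ≠ (p+p!+3)-3 = p+p!, w ∈ L; and |w| ≥ p.
By the pumping lemma, w = xyz with |xy| ≤ p and |y| > 0.
The first p characters of w are a's, so xy (and hence y) consists only of a's. Write y = a^k, 1 ≤ k ≤ p.
Since 1 ≤ k ≤ p, k divides p!; set t = 1 + p!/k. Then xy^t z has p + (p!/k)·k = p + p! copies of a. Now the a-count is p+p! and (b-count)-3 = (p+p!+3)-3 = p+p!, so i ≠ j-3 fails. So xy^t z = a^{p+p!} b^{p+p!+3} ∉ L.
This is a contradiction; hence L is not regular.

a^{p+p!} b^{p+p!+3}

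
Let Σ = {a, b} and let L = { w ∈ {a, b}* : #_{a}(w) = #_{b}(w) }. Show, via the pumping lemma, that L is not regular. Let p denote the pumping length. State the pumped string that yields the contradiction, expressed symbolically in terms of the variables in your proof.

a^{p+k} b^p

Assume L is regular. Let p be the pumping length given by the pumping lemma.
Choose w = a^p b^p ∈ L with |w| = 2p ≥ p.
Write w = xyz as guaranteed by the lemma, with |xy| ≤ p and y is nonempty.
The first p characters of w are a's, so xy (and hence y) consists only of a's. Write y = a^k, 1 ≤ k ≤ p.
Pump with i = 2: xy^2z = a^{p+k} b^p has p+k occurrences of a but only p of b. Since k ≥ 1 the counts differ, so xy^2z ∉ L.
Contradiction. Therefore L is not regular.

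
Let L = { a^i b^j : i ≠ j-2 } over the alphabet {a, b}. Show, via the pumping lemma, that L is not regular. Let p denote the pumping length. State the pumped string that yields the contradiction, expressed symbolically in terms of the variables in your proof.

Toward a contradiction, assume L is regular with pumping length p.
Choose w = a^p b^{p+p!+2}. Since p ≠ (p+p!+2)-2 = p+p!, w ∈ L; and |w| ≥ p.
By the pumping lemma, w = xyz with |xy| ≤ p and |y| ≥ 1.
The first p characters of w are a's, so xy (and hence y) consists only of a's. Write y = a^k, 1 ≤ k ≤ p.
Since 1 ≤ k ≤ p, k divides p!; set t = 1 + p!/k. Then xy^t z has p + (p!/k)·k = p + p! copies of a. Now the a-count is p+p! and (b-count)-2 = (p+p!+2)-2 = p+p!, so i ≠ j-2 fails. So xy^t z = a^{p+p!} b^{p+p!+2} ∉ L.
Contradiction. Therefore L is not regular.

a^{p+p!} b^{p+p!+2}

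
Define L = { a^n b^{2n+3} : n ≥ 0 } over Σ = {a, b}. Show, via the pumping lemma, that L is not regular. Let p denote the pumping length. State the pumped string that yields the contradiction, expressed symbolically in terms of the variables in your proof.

Assume L is regular. Let p be the pumping length given by the pumping lemma.
Choose w = a^p b^{2p+3}, which is in L with |w| = 3p+3 ≥ p.
The pumping lemma gives a decomposition w = xyz where |xy| ≤ p and |y| ≥ 1.
Because |xy| ≤ p and w begins with p copies of a, we have y = a^k with 1 ≤ k ≤ p.
Pump with i = 2: xy^2z = a^{p+k} b^{2p+3}. For this to lie in L we would need 2p+3 = 2(p+k)+3, which forces k = 0. But k ≥ 1, so xy^2z ∉ L.
This is a contradiction; hence L is not regular.

a^{p+k} b^{2p+3}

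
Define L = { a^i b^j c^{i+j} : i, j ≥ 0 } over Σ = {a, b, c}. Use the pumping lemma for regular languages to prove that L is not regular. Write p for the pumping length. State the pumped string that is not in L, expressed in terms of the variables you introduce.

a^{p+k} b^p c^{2p}

Toward a contradiction, assume L is regular with pumping length p.
Take w = a^p b^p c^{2p} ∈ L (with i=j=p, i+j=2p), |w| = 4p ≥ p.
The pumping lemma gives a decomposition w = xyz where |xy| ≤ p and y is nonempty.
Because |xy| ≤ p and w begins with p copies of a, we have y = a^k with 1 ≤ k ≤ p.
Consider xy^2z = a^{p+k} b^p c^{2p}. Now the a- and b-counts sum to 2p+k, but the c-count is 2p ≠ 2p+k. So xy^2z ∉ L.
This is a contradiction; hence L is not regular.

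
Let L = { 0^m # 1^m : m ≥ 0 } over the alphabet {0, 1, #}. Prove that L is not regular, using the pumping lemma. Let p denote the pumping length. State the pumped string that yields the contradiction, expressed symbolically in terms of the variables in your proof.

Suppose for contradiction that L is regular, and let p be the pumping length.
Take w = 0^p # 1^p ∈ L with |w| = 2p+1 ≥ p.
The pumping lemma gives a decomposition w = xyz where |xy| ≤ p and |y| ≥ 1.
The first p characters of w are 0's, so xy (and hence y) consists only of 0's. Write y = 0^k, 1 ≤ k ≤ p.
Pump with i = 2: xy^2z = 0^{p+k} # 1^p, which would require p+k = p. But k ≥ 1, so xy^2z ∉ L.
This contradicts the pumping lemma, so L is not regular.

0^{p+k} # 1^p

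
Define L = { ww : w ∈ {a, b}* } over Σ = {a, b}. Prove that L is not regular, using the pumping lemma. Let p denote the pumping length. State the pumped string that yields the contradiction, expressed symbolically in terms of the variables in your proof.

Assume L is regular. Let p be the pumping length given by the pumping lemma.
Take w = a^p b^p a^p b^p = uu where u = a^pb^p; then w ∈ L and |w| = 4p ≥ p.
The pumping lemma gives a decomposition w = xyz where |xy| ≤ p and y is nonempty.
The first p characters of w are a's, so xy (and hence y) consists only of a's. Write y = a^k, 1 ≤ k ≤ p.
Pump with i = 2: xy^2z = a^{p+k} b^p a^p b^p, of length 4p+k. Suppose this equals vv. The string starts with a and ends with b, so v does too; thus the boundary between the two copies of v is a b→a transition. There is exactly one such transition, at position 2p+k, so |v| = 2p+k and |vv| = 4p+2k ≠ 4p+k since k ≥ 1. So xy^2z ∉ L.
This is a contradiction; hence L is not regular.

a^{p+k} b^p a^p b^p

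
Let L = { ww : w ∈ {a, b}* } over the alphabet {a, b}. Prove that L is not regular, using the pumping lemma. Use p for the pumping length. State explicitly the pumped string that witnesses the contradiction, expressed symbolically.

a^{p+k} b^p a^p b^p

Suppose for contradiction that L is regular, and let p be the pumping length.
Take w = a^p b^p a^p b^p = uu where u = a^pb^p; then w ∈ L and |w| = 4p ≥ p.
By the pumping lemma, w = xyz with |xy| ≤ p and y is nonempty.
The first p characters of w are a's, so xy (and hence y) consists only of a's. Write y = a^k, 1 ≤ k ≤ p.
Pump with i = 2: xy^2z = a^{p+k} b^p a^p b^p, of length 4p+k. Suppose this equals vv. The string starts with a and ends with b, so v does too; thus the boundary between the two copies of v is a b→a transition. There is exactly one such transition, at position 2p+k, so |v| = 2p+k and |vv| = 4p+2k ≠ 4p+k since k ≥ 1. So xy^2z ∉ L.
This is a contradiction; hence L is not regular.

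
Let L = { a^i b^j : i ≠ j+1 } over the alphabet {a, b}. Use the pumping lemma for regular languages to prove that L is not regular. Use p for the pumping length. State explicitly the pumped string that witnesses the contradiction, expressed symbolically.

Suppose for contradiction that L is regular, and let p be the pumping length.
Choose w = a^p b^{p+p!-1}. Since p ≠ (p+p!-1)+1 = p+p!, w ∈ L; and |w| ≥ p.
Write w = xyz as guaranteed by the lemma, with |xy| ≤ p and |y| > 0.
The first p characters of w are a's, so xy (and hence y) consists only of a's. Write y = a^k, 1 ≤ k ≤ p.
Since 1 ≤ k ≤ p, k divides p!; set t = 1 + p!/k. Then xy^t z has p + (p!/k)·k = p + p! copies of a. Now the a-count is p+p! and (b-count)+1 = (p+p!-1)+1 = p+p!, so i ≠ j+1 fails. So xy^t z = a^{p+p!} b^{p+p!-1} ∉ L.
This contradicts the pumping lemma, so L is not regular.

a^{p+p!} b^{p+p!-1}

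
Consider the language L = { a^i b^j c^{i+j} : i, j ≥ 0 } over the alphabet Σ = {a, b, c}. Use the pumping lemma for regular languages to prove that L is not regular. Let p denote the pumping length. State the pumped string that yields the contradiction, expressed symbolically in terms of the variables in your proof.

Suppose for contradiction that L is regular, and let p be the pumping length.
Take w = a^p b^p c^{2p} ∈ L (with i=j=p, i+j=2p), |w| = 4p ≥ p.
By the pumping lemma, w = xyz with |xy| ≤ p and |y| > 0.
Because |xy| ≤ p and w begins with p copies of a, we have y = a^k with 1 ≤ k ≤ p.
Consider xy^2z = a^{p+k} b^p c^{2p}. Now the a- and b-counts sum to 2p+k, but the c-count is 2p ≠ 2p+k. So xy^2z ∉ L.
This contradicts the pumping lemma, so L is not regular.

a^{p+k} b^p c^{2p}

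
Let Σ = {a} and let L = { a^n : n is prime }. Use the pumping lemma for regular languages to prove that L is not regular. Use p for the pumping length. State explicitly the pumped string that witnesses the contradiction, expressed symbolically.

a^{q(1+k)}

Assume L is regular; let p be its pumping constant.
Let q be a prime with q ≥ p+2 (infinitely many primes exist), and take w = a^q ∈ L with |w| = q ≥ p.
By the pumping lemma, w = xyz with |xy| ≤ p and |y| > 0.
Then y = a^k for some k with 1 ≤ k ≤ p.
Since 1 ≤ k ≤ p, |xz| = q-k. Pump with i = q+1: |xy^{q+1}z| = (q-k)+(q+1)k = q+qk = q(1+k), which is composite (both factors ≥ 2). So xy^{q+1}z = a^{q(1+k)} ∉ L.
This contradicts the pumping lemma, so L is not regular.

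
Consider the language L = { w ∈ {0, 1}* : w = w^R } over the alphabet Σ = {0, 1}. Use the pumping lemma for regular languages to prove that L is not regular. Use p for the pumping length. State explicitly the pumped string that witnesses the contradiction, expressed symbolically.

Assume L is regular; let p be its pumping constant.
Take w = 0^p 1 0^p, a palindrome of length 2p+1 ≥ p.
By the pumping lemma, w = xyz with |xy| ≤ p and |y| > 0.
Since the first p symbols of w are all 0's and |xy| ≤ p, y lies entirely in the leading 0-block: y = 0^k for some k with 1 ≤ k ≤ p.
Pump with i = 2: xy^2z = 0^{p+k} 1 0^p. Its reverse is 0^p 1 0^{p+k}, which differs from xy^2z since k ≥ 1. So xy^2z is not a palindrome and xy^2z ∉ L.
Contradiction. Therefore L is not regular.

0^{p+k} 1 0^p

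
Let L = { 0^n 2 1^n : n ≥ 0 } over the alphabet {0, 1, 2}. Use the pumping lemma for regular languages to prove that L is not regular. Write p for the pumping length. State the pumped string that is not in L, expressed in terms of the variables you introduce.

Assume L is regular. Let p be the pumping length given by the pumping lemma.
Take w = 0^p 2 1^p ∈ L with |w| = 2p+1 ≥ p.
The pumping lemma gives a decomposition w = xyz where |xy| ≤ p and |y| > 0.
Because |xy| ≤ p and w begins with p copies of 0, we have y = 0^k with 1 ≤ k ≤ p.
Pump with i = 2: xy^2z = 0^{p+k} 2 1^p, which would require p+k = p. But k ≥ 1, so xy^2z ∉ L.
This contradicts the pumping lemma, so L is not regular.

0^{p+k} 2 1^p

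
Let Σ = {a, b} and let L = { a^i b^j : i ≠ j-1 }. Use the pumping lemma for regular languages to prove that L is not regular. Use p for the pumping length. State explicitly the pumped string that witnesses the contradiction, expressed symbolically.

a^{p+p!} b^{p+p!+1}

Suppose for contradiction that L is regular, and let p be the pumping length.
Choose w = a^p b^{p+p!+1}. Since p ≠ (p+p!+1)-1 = p+p!, w ∈ L; and |w| ≥ p.
By the pumping lemma, w = xyz with |xy| ≤ p and |y| > 0.
The first p characters of w are a's, so xy (and hence y) consists only of a's. Write y = a^k, 1 ≤ k ≤ p.
Since 1 ≤ k ≤ p, k divides p!; set t = 1 + p!/k. Then xy^t z has p + (p!/k)·k = p + p! copies of a. Now the a-count is p+p! and (b-count)-1 = (p+p!+1)-1 = p+p!, so i ≠ j-1 fails. So xy^t z = a^{p+p!} b^{p+p!+1} ∉ L.
Contradiction. Therefore L is not regular.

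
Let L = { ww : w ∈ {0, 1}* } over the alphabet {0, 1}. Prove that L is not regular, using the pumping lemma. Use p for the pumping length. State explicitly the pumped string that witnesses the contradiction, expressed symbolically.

Assume L is regular; let p be its pumping constant.
Take w = 0^p 1^p 0^p 1^p = uu where u = 0^p1^p; then w ∈ L and |w| = 4p ≥ p.
The pumping lemma gives a decomposition w = xyz where |xy| ≤ p and |y| > 0.
The first p characters of w are 0's, so xy (and hence y) consists only of 0's. Write y = 0^k, 1 ≤ k ≤ p.
Pump with i = 2: xy^2z = 0^{p+k} 1^p 0^p 1^p, of length 4p+k. Suppose this equals vv. The string starts with 0 and ends with 1, so v does too; thus the boundary between the two copies of v is a 1→0 transition. There is exactly one such transition, at position 2p+k, so |v| = 2p+k and |vv| = 4p+2k ≠ 4p+k since k ≥ 1. So xy^2z ∉ L.
This is a contradiction; hence L is not regular.

0^{p+k} 1^p 0^p 1^p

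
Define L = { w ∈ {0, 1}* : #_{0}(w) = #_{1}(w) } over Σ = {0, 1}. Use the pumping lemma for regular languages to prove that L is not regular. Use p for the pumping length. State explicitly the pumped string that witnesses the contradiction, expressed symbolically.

Suppose for contradiction that L is regular, and let p be the pumping length.
Choose w = 0^p 1^p ∈ L with |w| = 2p ≥ p.
By the pumping lemma, w = xyz with |xy| ≤ p and y is nonempty.
The first p characters of w are 0's, so xy (and hence y) consists only of 0's. Write y = 0^k, 1 ≤ k ≤ p.
Pump with i = 2: xy^2z = 0^{p+k} 1^p has p+k occurrences of 0 but only p of 1. Since k ≥ 1 the counts differ, so xy^2z ∉ L.
This contradicts the pumping lemma, so L is not regular.

0^{p+k} 1^p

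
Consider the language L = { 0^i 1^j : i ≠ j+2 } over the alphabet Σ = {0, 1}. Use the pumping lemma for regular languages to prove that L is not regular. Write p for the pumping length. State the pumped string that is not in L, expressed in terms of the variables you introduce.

Suppose for contradiction that L is regular, and let p be the pumping length.
Choose w = 0^p 1^{p+p!-2}. Since p ≠ (p+p!-2)+2 = p+p!, w ∈ L; and |w| ≥ p.
The pumping lemma gives a decomposition w = xyz where |xy| ≤ p and |y| ≥ 1.
The first p characters of w are 0's, so xy (and hence y) consists only of 0's. Write y = 0^k, 1 ≤ k ≤ p.
Since 1 ≤ k ≤ p, k divides p!; set t = 1 + p!/k. Then xy^t z has p + (p!/k)·k = p + p! copies of 0. Now the 0-count is p+p! and (1-count)+2 = (p+p!-2)+2 = p+p!, so i ≠ j+2 fails. So xy^t z = 0^{p+p!} 1^{p+p!-2} ∉ L.
Contradiction. Therefore L is not regular.

0^{p+p!} 1^{p+p!-2}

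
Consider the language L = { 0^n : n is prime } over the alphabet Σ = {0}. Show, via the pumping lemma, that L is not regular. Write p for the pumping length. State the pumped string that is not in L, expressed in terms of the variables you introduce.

Assume L is regular. Let p be the pumping length given by the pumping lemma.
Let q be a prime with q ≥ p+2 (infinitely many primes exist), and take w = 0^q ∈ L with |w| = q ≥ p.
By the pumping lemma, w = xyz with |xy| ≤ p and y is nonempty.
Then y = 0^k for some k with 1 ≤ k ≤ p.
Since 1 ≤ k ≤ p, |xz| = q-k. Pump with i = q+1: |xy^{q+1}z| = (q-k)+(q+1)k = q+qk = q(1+k), which is composite (both factors ≥ 2). So xy^{q+1}z = 0^{q(1+k)} ∉ L.
This contradicts the pumping lemma, so L is not regular.

0^{q(1+k)}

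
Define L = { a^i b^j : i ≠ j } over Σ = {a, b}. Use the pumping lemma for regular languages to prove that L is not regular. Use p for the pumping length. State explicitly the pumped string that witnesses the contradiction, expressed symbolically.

Assume L is regular. Let p be the pumping length given by the pumping lemma.
Choose w = a^p b^{p+p!}. Since p ≠ p+p!, w ∈ L; and |w| ≥ p.
The pumping lemma gives a decomposition w = xyz where |xy| ≤ p and |y| ≥ 1.
Because |xy| ≤ p and w begins with p copies of a, we have y = a^k with 1 ≤ k ≤ p.
Since 1 ≤ k ≤ p, k divides p!; set t = 1 + p!/k. Then xy^t z has p + (p!/k)·k = p + p! copies of a. Now the a-count equals the b-count, so i ≠ j fails. So xy^t z = a^{p+p!} b^{p+p!} ∉ L.
This is a contradiction; hence L is not regular.

a^{p+p!} b^{p+p!}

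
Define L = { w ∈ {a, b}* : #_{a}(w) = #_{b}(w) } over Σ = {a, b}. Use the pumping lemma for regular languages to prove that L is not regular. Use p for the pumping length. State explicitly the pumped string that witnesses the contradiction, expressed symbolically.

Assume L is regular; let p be its pumping constant.
Choose w = a^p b^p ∈ L with |w| = 2p ≥ p.
By the pumping lemma, w = xyz with |xy| ≤ p and |y| ≥ 1.
The first p characters of w are a's, so xy (and hence y) consists only of a's. Write y = a^k, 1 ≤ k ≤ p.
Pump with i = 2: xy^2z = a^{p+k} b^p has p+k occurrences of a but only p of b. Since k ≥ 1 the counts differ, so xy^2z ∉ L.
This is a contradiction; hence L is not regular.

a^{p+k} b^p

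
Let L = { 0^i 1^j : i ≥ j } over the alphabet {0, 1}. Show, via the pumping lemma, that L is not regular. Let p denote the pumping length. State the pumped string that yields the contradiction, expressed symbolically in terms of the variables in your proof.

0^{p-k} 1^p

Suppose for contradiction that L is regular, and let p be the pumping length.
Choose w = 0^p 1^p ∈ L, with |w| = 2p ≥ p.
Write w = xyz as guaranteed by the lemma, with |xy| ≤ p and |y| ≥ 1.
The first p characters of w are 0's, so xy (and hence y) consists only of 0's. Write y = 0^k, 1 ≤ k ≤ p.
Consider xy^0z = xz = 0^{p-k} 1^p. Since k ≥ 1, the 0-count p-k is less than p, so i ≥ j fails; thus xz ∉ L.
This is a contradiction; hence L is not regular.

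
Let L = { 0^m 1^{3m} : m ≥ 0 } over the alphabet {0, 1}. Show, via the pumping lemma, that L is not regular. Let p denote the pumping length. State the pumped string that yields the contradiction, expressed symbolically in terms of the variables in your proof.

0^{p+k} 1^{3p}

Suppose for contradiction that L is regular, and let p be the pumping length.
Let w = 0^p 1^{3p} ∈ L; note |w| = 4p ≥ p.
The pumping lemma gives a decomposition w = xyz where |xy| ≤ p and |y| ≥ 1.
Since the first p symbols of w are all 0's and |xy| ≤ p, y lies entirely in the leading 0-block: y = 0^k for some k with 1 ≤ k ≤ p.
Pump with i = 2: xy^2z = 0^{p+k} 1^{3p}. For this to lie in L we would need 3p = 3(p+k), which forces k = 0. But k ≥ 1, so xy^2z ∉ L.
This contradicts the pumping lemma, so L is not regular.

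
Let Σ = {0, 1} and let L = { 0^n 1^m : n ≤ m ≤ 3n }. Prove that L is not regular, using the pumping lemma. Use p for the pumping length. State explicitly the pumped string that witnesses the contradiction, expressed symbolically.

0^{p+k} 1^p

Assume L is regular. Let p be the pumping length given by the pumping lemma.
Take w = 0^p 1^p ∈ L (since p ≤ p ≤ 3p), with |w| = 2p ≥ p.
By the pumping lemma, w = xyz with |xy| ≤ p and y is nonempty.
Since the first p symbols of w are all 0's and |xy| ≤ p, y lies entirely in the leading 0-block: y = 0^k for some k with 1 ≤ k ≤ p.
Pump with i = 2: xy^2z = 0^{p+k} 1^p. Now n = p+k > p = m, so the condition n ≤ m fails. Thus xy^2z ∉ L.
This contradicts the pumping lemma, so L is not regular.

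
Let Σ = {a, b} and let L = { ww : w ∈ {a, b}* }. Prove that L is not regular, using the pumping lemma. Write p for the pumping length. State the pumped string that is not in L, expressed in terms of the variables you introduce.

Assume L is regular. Let p be the pumping length given by the pumping lemma.
Take w = a^p b^p a^p b^p = uu where u = a^pb^p; then w ∈ L and |w| = 4p ≥ p.
The pumping lemma gives a decomposition w = xyz where |xy| ≤ p and |y| ≥ 1.
Because |xy| ≤ p and w begins with p copies of a, we have y = a^k with 1 ≤ k ≤ p.
Pump with i = 2: xy^2z = a^{p+k} b^p a^p b^p, of length 4p+k. Suppose this equals vv. The string starts with a and ends with b, so v does too; thus the boundary between the two copies of v is a b→a transition. There is exactly one such transition, at position 2p+k, so |v| = 2p+k and |vv| = 4p+2k ≠ 4p+k since k ≥ 1. So xy^2z ∉ L.
This is a contradiction; hence L is not regular.

a^{p+k} b^p a^p b^p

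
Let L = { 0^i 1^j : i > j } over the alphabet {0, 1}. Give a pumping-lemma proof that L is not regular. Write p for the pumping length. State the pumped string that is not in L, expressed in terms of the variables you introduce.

Assume L is regular. Let p be the pumping length given by the pumping lemma.
Choose w = 0^{p+1} 1^p ∈ L, with |w| = 2p+1 ≥ p.
The pumping lemma gives a decomposition w = xyz where |xy| ≤ p and y is nonempty.
The first p characters of w are 0's, so xy (and hence y) consists only of 0's. Write y = 0^k, 1 ≤ k ≤ p.
Consider xy^0z = xz = 0^{p+1-k} 1^p. Since k ≥ 1, the 0-count p+1-k is at most p, so i > j fails; thus xz ∉ L.
This contradicts the pumping lemma, so L is not regular.

0^{p+1-k} 1^p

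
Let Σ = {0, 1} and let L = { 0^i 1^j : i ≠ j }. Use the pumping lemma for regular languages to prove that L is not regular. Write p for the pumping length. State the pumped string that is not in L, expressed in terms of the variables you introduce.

Toward a contradiction, assume L is regular with pumping length p.
Choose w = 0^p 1^{p+p!}. Since p ≠ p+p!, w ∈ L; and |w| ≥ p.
Write w = xyz as guaranteed by the lemma, with |xy| ≤ p and |y| > 0.
Since the first p symbols of w are all 0's and |xy| ≤ p, y lies entirely in the leading 0-block: y = 0^k for some k with 1 ≤ k ≤ p.
Since 1 ≤ k ≤ p, k divides p!; set t = 1 + p!/k. Then xy^t z has p + (p!/k)·k = p + p! copies of 0. Now the 0-count equals the 1-count, so i ≠ j fails. So xy^t z = 0^{p+p!} 1^{p+p!} ∉ L.
This is a contradiction; hence L is not regular.

0^{p+p!} 1^{p+p!}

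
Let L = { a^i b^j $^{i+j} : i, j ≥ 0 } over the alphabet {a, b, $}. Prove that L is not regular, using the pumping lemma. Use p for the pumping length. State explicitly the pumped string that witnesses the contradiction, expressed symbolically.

a^{p+k} b^p $^{2p}

Assume L is regular. Let p be the pumping length given by the pumping lemma.
Take w = a^p b^p $^{2p} ∈ L (with i=j=p, i+j=2p), |w| = 4p ≥ p.
Write w = xyz as guaranteed by the lemma, with |xy| ≤ p and y is nonempty.
Since the first p symbols of w are all a's and |xy| ≤ p, y lies entirely in the leading a-block: y = a^k for some k with 1 ≤ k ≤ p.
Consider xy^2z = a^{p+k} b^p $^{2p}. Now the a- and b-counts sum to 2p+k, but the $-count is 2p ≠ 2p+k. So xy^2z ∉ L.
Contradiction. Therefore L is not regular.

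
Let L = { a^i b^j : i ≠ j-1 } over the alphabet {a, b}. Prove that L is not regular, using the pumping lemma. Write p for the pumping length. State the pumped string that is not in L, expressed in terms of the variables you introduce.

a^{p+p!} b^{p+p!+1}

Suppose for contradiction that L is regular, and let p be the pumping length.
Choose w = a^p b^{p+p!+1}. Since p ≠ (p+p!+1)-1 = p+p!, w ∈ L; and |w| ≥ p.
By the pumping lemma, w = xyz with |xy| ≤ p and y is nonempty.
The first p characters of w are a's, so xy (and hence y) consists only of a's. Write y = a^k, 1 ≤ k ≤ p.
Since 1 ≤ k ≤ p, k divides p!; set t = 1 + p!/k. Then xy^t z has p + (p!/k)·k = p + p! copies of a. Now the a-count is p+p! and (b-count)-1 = (p+p!+1)-1 = p+p!, so i ≠ j-1 fails. So xy^t z = a^{p+p!} b^{p+p!+1} ∉ L.
Contradiction. Therefore L is not regular.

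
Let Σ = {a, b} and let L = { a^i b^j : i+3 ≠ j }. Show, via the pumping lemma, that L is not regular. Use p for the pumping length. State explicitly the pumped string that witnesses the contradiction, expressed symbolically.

Suppose for contradiction that L is regular, and let p be the pumping length.
Choose w = a^p b^{p+p!+3}. Since p ≠ (p+p!+3)-3 = p+p!, w ∈ L; and |w| ≥ p.
Write w = xyz as guaranteed by the lemma, with |xy| ≤ p and |y| ≥ 1.
Because |xy| ≤ p and w begins with p copies of a, we have y = a^k with 1 ≤ k ≤ p.
Since 1 ≤ k ≤ p, k divides p!; set t = 1 + p!/k. Then xy^t z has p + (p!/k)·k = p + p! copies of a. Now the a-count is p+p! and (b-count)-3 = (p+p!+3)-3 = p+p!, so i+3 ≠ j fails. So xy^t z = a^{p+p!} b^{p+p!+3} ∉ L.
This contradicts the pumping lemma, so L is not regular.

a^{p+p!} b^{p+p!+3}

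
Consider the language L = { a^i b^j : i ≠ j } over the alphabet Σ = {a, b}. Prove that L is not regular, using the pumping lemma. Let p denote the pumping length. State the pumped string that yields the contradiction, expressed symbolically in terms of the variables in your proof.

a^{p+p!} b^{p+p!}

Assume L is regular. Let p be the pumping length given by the pumping lemma.
Choose w = a^p b^{p+p!}. Since p ≠ p+p!, w ∈ L; and |w| ≥ p.
Write w = xyz as guaranteed by the lemma, with |xy| ≤ p and |y| > 0.
Because |xy| ≤ p and w begins with p copies of a, we have y = a^k with 1 ≤ k ≤ p.
Since 1 ≤ k ≤ p, k divides p!; set t = 1 + p!/k. Then xy^t z has p + (p!/k)·k = p + p! copies of a. Now the a-count equals the b-count, so i ≠ j fails. So xy^t z = a^{p+p!} b^{p+p!} ∉ L.
Contradiction. Therefore L is not regular.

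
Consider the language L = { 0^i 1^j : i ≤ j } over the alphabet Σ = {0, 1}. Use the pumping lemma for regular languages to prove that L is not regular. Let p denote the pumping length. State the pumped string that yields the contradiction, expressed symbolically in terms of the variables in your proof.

0^{p+k} 1^p

Assume L is regular; let p be its pumping constant.
Choose w = 0^p 1^p ∈ L, with |w| = 2p ≥ p.
The pumping lemma gives a decomposition w = xyz where |xy| ≤ p and y is nonempty.
Since the first p symbols of w are all 0's and |xy| ≤ p, y lies entirely in the leading 0-block: y = 0^k for some k with 1 ≤ k ≤ p.
Consider xy^2z = 0^{p+k} 1^p. Since k ≥ 1, the 0-count p+k exceeds the 1-count p, so i ≤ j fails; thus xy^2z ∉ L.
This contradicts the pumping lemma, so L is not regular.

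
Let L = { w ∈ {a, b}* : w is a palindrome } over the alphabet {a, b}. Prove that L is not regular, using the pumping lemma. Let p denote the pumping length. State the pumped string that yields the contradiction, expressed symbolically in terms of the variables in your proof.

a^{p+k} b a^p

Suppose for contradiction that L is regular, and let p be the pumping length.
Take w = a^p b a^p, a palindrome of length 2p+1 ≥ p.
The pumping lemma gives a decomposition w = xyz where |xy| ≤ p and |y| > 0.
Since the first p symbols of w are all a's and |xy| ≤ p, y lies entirely in the leading a-block: y = a^k for some k with 1 ≤ k ≤ p.
Pump with i = 2: xy^2z = a^{p+k} b a^p. Its reverse is a^p b a^{p+k}, which differs from xy^2z since k ≥ 1. So xy^2z is not a palindrome and xy^2z ∉ L.
Contradiction. Therefore L is not regular.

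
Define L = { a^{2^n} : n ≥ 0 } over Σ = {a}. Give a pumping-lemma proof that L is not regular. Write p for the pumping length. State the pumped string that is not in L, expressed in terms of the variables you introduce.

Assume L is regular. Let p be the pumping length given by the pumping lemma.
Take w = a^{2^p} ∈ L with |w| = 2^p ≥ p.
The pumping lemma gives a decomposition w = xyz where |xy| ≤ p and |y| ≥ 1.
Then y = a^k for some k with 1 ≤ k ≤ p.
Pump with i = 2: xy^2z = a^{2^p+k}. Since 1 ≤ k ≤ p < 2^p, we have 2^p < 2^p+k < 2^{p+1}, so 2^p+k is not a power of 2. So xy^2z ∉ L.
This is a contradiction; hence L is not regular.

a^{2^p+k}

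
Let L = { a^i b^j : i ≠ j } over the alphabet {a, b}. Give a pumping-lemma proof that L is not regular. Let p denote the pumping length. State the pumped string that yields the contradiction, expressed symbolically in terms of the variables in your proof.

a^{p+p!} b^{p+p!}

Assume L is regular; let p be its pumping constant.
Choose w = a^p b^{p+p!}. Since p ≠ p+p!, w ∈ L; and |w| ≥ p.
The pumping lemma gives a decomposition w = xyz where |xy| ≤ p and |y| > 0.
Since the first p symbols of w are all a's and |xy| ≤ p, y lies entirely in the leading a-block: y = a^k for some k with 1 ≤ k ≤ p.
Since 1 ≤ k ≤ p, k divides p!; set t = 1 + p!/k. Then xy^t z has p + (p!/k)·k = p + p! copies of a. Now the a-count equals the b-count, so i ≠ j fails. So xy^t z = a^{p+p!} b^{p+p!} ∉ L.
Contradiction. Therefore L is not regular.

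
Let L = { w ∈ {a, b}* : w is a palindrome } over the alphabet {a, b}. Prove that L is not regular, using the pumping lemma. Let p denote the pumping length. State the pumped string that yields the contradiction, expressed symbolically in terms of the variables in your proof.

a^{p+k} b a^p

Assume L is regular; let p be its pumping constant.
Take w = a^p b a^p, a palindrome of length 2p+1 ≥ p.
By the pumping lemma, w = xyz with |xy| ≤ p and |y| > 0.
Because |xy| ≤ p and w begins with p copies of a, we have y = a^k with 1 ≤ k ≤ p.
Pump with i = 2: xy^2z = a^{p+k} b a^p. Its reverse is a^p b a^{p+k}, which differs from xy^2z since k ≥ 1. So xy^2z is not a palindrome and xy^2z ∉ L.
This contradicts the pumping lemma, so L is not regular.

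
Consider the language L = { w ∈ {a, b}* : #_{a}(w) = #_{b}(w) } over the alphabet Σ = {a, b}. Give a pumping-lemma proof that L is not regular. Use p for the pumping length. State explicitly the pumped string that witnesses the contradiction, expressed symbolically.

a^{p+k} b^p

Suppose for contradiction that L is regular, and let p be the pumping length.
Choose w = a^p b^p ∈ L with |w| = 2p ≥ p.
Write w = xyz as guaranteed by the lemma, with |xy| ≤ p and y is nonempty.
Because |xy| ≤ p and w begins with p copies of a, we have y = a^k with 1 ≤ k ≤ p.
Pump with i = 2: xy^2z = a^{p+k} b^p has p+k occurrences of a but only p of b. Since k ≥ 1 the counts differ, so xy^2z ∉ L.
This contradicts the pumping lemma, so L is not regular.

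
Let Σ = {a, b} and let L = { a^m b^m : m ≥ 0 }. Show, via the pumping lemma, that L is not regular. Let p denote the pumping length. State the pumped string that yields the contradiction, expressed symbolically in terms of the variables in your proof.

Suppose for contradiction that L is regular, and let p be the pumping length.
Let w = a^p b^p ∈ L; note |w| = 2p ≥ p.
Write w = xyz as guaranteed by the lemma, with |xy| ≤ p and |y| ≥ 1.
The first p characters of w are a's, so xy (and hence y) consists only of a's. Write y = a^k, 1 ≤ k ≤ p.
Pump with i = 2: xy^2z = a^{p+k} b^p. For this to lie in L we would need p = p+k, which forces k = 0. But k ≥ 1, so xy^2z ∉ L.
Contradiction. Therefore L is not regular.

a^{p+k} b^p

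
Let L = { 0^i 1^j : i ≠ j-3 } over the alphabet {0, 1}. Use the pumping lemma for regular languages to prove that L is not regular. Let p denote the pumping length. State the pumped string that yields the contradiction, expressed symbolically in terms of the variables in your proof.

0^{p+p!} 1^{p+p!+3}

Toward a contradiction, assume L is regular with pumping length p.
Choose w = 0^p 1^{p+p!+3}. Since p ≠ (p+p!+3)-3 = p+p!, w ∈ L; and |w| ≥ p.
The pumping lemma gives a decomposition w = xyz where |xy| ≤ p and y is nonempty.
The first p characters of w are 0's, so xy (and hence y) consists only of 0's. Write y = 0^k, 1 ≤ k ≤ p.
Since 1 ≤ k ≤ p, k divides p!; set t = 1 + p!/k. Then xy^t z has p + (p!/k)·k = p + p! copies of 0. Now the 0-count is p+p! and (1-count)-3 = (p+p!+3)-3 = p+p!, so i ≠ j-3 fails. So xy^t z = 0^{p+p!} 1^{p+p!+3} ∉ L.
Contradiction. Therefore L is not regular.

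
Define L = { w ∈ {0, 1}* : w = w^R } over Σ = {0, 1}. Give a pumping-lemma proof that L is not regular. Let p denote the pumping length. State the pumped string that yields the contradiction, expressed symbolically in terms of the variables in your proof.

Assume L is regular. Let p be the pumping length given by the pumping lemma.
Take w = 0^p 1 0^p, a palindrome of length 2p+1 ≥ p.
The pumping lemma gives a decomposition w = xyz where |xy| ≤ p and |y| > 0.
Because |xy| ≤ p and w begins with p copies of 0, we have y = 0^k with 1 ≤ k ≤ p.
Pump with i = 2: xy^2z = 0^{p+k} 1 0^p. Its reverse is 0^p 1 0^{p+k}, which differs from xy^2z since k ≥ 1. So xy^2z is not a palindrome and xy^2z ∉ L.
Contradiction. Therefore L is not regular.

0^{p+k} 1 0^p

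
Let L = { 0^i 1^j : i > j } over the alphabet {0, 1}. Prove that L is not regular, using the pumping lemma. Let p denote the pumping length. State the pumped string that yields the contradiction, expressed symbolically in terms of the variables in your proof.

Assume L is regular; let p be its pumping constant.
Choose w = 0^{p+1} 1^p ∈ L, with |w| = 2p+1 ≥ p.
By the pumping lemma, w = xyz with |xy| ≤ p and |y| ≥ 1.
Because |xy| ≤ p and w begins with p copies of 0, we have y = 0^k with 1 ≤ k ≤ p.
Consider xy^0z = xz = 0^{p+1-k} 1^p. Since k ≥ 1, the 0-count p+1-k is at most p, so i > j fails; thus xz ∉ L.
Contradiction. Therefore L is not regular.

0^{p+1-k} 1^p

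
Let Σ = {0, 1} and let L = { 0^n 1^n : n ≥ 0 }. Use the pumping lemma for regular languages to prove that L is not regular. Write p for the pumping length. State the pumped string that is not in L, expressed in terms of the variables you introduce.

0^{p+k} 1^p

Assume L is regular. Let p be the pumping length given by the pumping lemma.
Choose w = 0^p 1^p, which is in L with |w| = 2p ≥ p.
By the pumping lemma, w = xyz with |xy| ≤ p and |y| > 0.
Since the first p symbols of w are all 0's and |xy| ≤ p, y lies entirely in the leading 0-block: y = 0^k for some k with 1 ≤ k ≤ p.
Pump with i = 2: xy^2z = 0^{p+k} 1^p. For this to lie in L we would need p = p+k, which forces k = 0. But k ≥ 1, so xy^2z ∉ L.
This contradicts the pumping lemma, so L is not regular.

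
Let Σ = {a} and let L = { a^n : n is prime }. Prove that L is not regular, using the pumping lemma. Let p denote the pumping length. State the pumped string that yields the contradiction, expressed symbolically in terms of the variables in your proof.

Suppose for contradiction that L is regular, and let p be the pumping length.
Let q be a prime with q ≥ p+2 (infinitely many primes exist), and take w = a^q ∈ L with |w| = q ≥ p.
The pumping lemma gives a decomposition w = xyz where |xy| ≤ p and y is nonempty.
Then y = a^k for some k with 1 ≤ k ≤ p.
Since 1 ≤ k ≤ p, |xz| = q-k. Pump with i = q+1: |xy^{q+1}z| = (q-k)+(q+1)k = q+qk = q(1+k), which is composite (both factors ≥ 2). So xy^{q+1}z = a^{q(1+k)} ∉ L.
This is a contradiction; hence L is not regular.

a^{q(1+k)}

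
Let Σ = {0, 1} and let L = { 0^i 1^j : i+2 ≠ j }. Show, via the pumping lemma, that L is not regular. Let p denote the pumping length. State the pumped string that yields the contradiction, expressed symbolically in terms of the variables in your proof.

Suppose for contradiction that L is regular, and let p be the pumping length.
Choose w = 0^p 1^{p+p!+2}. Since p ≠ (p+p!+2)-2 = p+p!, w ∈ L; and |w| ≥ p.
By the pumping lemma, w = xyz with |xy| ≤ p and |y| ≥ 1.
Since the first p symbols of w are all 0's and |xy| ≤ p, y lies entirely in the leading 0-block: y = 0^k for some k with 1 ≤ k ≤ p.
Since 1 ≤ k ≤ p, k divides p!; set t = 1 + p!/k. Then xy^t z has p + (p!/k)·k = p + p! copies of 0. Now the 0-count is p+p! and (1-count)-2 = (p+p!+2)-2 = p+p!, so i+2 ≠ j fails. So xy^t z = 0^{p+p!} 1^{p+p!+2} ∉ L.
Contradiction. Therefore L is not regular.

0^{p+p!} 1^{p+p!+2}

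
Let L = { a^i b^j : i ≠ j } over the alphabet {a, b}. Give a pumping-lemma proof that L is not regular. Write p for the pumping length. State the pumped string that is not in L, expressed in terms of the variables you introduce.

Assume L is regular; let p be its pumping constant.
Choose w = a^p b^{p+p!}. Since p ≠ p+p!, w ∈ L; and |w| ≥ p.
By the pumping lemma, w = xyz with |xy| ≤ p and |y| > 0.
Since the first p symbols of w are all a's and |xy| ≤ p, y lies entirely in the leading a-block: y = a^k for some k with 1 ≤ k ≤ p.
Since 1 ≤ k ≤ p, k divides p!; set t = 1 + p!/k. Then xy^t z has p + (p!/k)·k = p + p! copies of a. Now the a-count equals the b-count, so i ≠ j fails. So xy^t z = a^{p+p!} b^{p+p!} ∉ L.
This contradicts the pumping lemma, so L is not regular.

a^{p+p!} b^{p+p!}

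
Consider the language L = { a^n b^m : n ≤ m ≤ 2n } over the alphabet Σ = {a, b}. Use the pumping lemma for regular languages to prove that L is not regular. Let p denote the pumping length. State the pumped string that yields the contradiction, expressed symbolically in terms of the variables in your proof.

Assume L is regular; let p be its pumping constant.
Take w = a^p b^p ∈ L (since p ≤ p ≤ 2p), with |w| = 2p ≥ p.
By the pumping lemma, w = xyz with |xy| ≤ p and |y| ≥ 1.
Because |xy| ≤ p and w begins with p copies of a, we have y = a^k with 1 ≤ k ≤ p.
Pump with i = 2: xy^2z = a^{p+k} b^p. Now n = p+k > p = m, so the condition n ≤ m fails. Thus xy^2z ∉ L.
Contradiction. Therefore L is not regular.

a^{p+k} b^p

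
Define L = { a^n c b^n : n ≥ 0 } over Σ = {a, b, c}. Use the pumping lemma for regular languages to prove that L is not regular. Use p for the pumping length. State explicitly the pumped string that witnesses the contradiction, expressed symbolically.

Toward a contradiction, assume L is regular with pumping length p.
Take w = a^p c b^p ∈ L with |w| = 2p+1 ≥ p.
By the pumping lemma, w = xyz with |xy| ≤ p and y is nonempty.
The first p characters of w are a's, so xy (and hence y) consists only of a's. Write y = a^k, 1 ≤ k ≤ p.
Pump with i = 2: xy^2z = a^{p+k} c b^p, which would require p+k = p. But k ≥ 1, so xy^2z ∉ L.
Contradiction. Therefore L is not regular.

a^{p+k} c b^p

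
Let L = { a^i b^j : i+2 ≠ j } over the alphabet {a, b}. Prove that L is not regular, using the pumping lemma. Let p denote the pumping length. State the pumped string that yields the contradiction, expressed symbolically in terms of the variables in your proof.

a^{p+p!} b^{p+p!+2}

Toward a contradiction, assume L is regular with pumping length p.
Choose w = a^p b^{p+p!+2}. Since p ≠ (p+p!+2)-2 = p+p!, w ∈ L; and |w| ≥ p.
By the pumping lemma, w = xyz with |xy| ≤ p and |y| ≥ 1.
Since the first p symbols of w are all a's and |xy| ≤ p, y lies entirely in the leading a-block: y = a^k for some k with 1 ≤ k ≤ p.
Since 1 ≤ k ≤ p, k divides p!; set t = 1 + p!/k. Then xy^t z has p + (p!/k)·k = p + p! copies of a. Now the a-count is p+p! and (b-count)-2 = (p+p!+2)-2 = p+p!, so i+2 ≠ j fails. So xy^t z = a^{p+p!} b^{p+p!+2} ∉ L.
Contradiction. Therefore L is not regular.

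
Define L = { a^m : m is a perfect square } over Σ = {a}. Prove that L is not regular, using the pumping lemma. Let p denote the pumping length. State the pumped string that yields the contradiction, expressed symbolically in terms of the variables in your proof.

a^{p²+k}

Suppose for contradiction that L is regular, and let p be the pumping length.
Take w = a^{p²} ∈ L with |w| = p² ≥ p.
The pumping lemma gives a decomposition w = xyz where |xy| ≤ p and |y| > 0.
Then y = a^k for some k with 1 ≤ k ≤ p.
Pump with i = 2: xy^2z = a^{p²+k}. Since 1 ≤ k ≤ p, p² < p²+k ≤ p²+p < (p+1)², so p²+k lies strictly between consecutive squares and is not a perfect square. So xy^2z ∉ L.
This contradicts the pumping lemma, so L is not regular.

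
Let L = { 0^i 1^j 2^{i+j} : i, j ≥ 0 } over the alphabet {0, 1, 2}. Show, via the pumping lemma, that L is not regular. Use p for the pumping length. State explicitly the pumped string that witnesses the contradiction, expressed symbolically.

Assume L is regular; let p be its pumping constant.
Take w = 0^p 1^p 2^{2p} ∈ L (with i=j=p, i+j=2p), |w| = 4p ≥ p.
By the pumping lemma, w = xyz with |xy| ≤ p and |y| > 0.
The first p characters of w are 0's, so xy (and hence y) consists only of 0's. Write y = 0^k, 1 ≤ k ≤ p.
Consider xy^2z = 0^{p+k} 1^p 2^{2p}. Now the 0- and 1-counts sum to 2p+k, but the 2-count is 2p ≠ 2p+k. So xy^2z ∉ L.
This is a contradiction; hence L is not regular.

0^{p+k} 1^p 2^{2p}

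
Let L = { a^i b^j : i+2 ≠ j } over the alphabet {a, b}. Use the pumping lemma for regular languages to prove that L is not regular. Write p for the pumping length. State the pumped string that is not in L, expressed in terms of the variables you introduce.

Toward a contradiction, assume L is regular with pumping length p.
Choose w = a^p b^{p+p!+2}. Since p ≠ (p+p!+2)-2 = p+p!, w ∈ L; and |w| ≥ p.
The pumping lemma gives a decomposition w = xyz where |xy| ≤ p and y is nonempty.
The first p characters of w are a's, so xy (and hence y) consists only of a's. Write y = a^k, 1 ≤ k ≤ p.
Since 1 ≤ k ≤ p, k divides p!; set t = 1 + p!/k. Then xy^t z has p + (p!/k)·k = p + p! copies of a. Now the a-count is p+p! and (b-count)-2 = (p+p!+2)-2 = p+p!, so i+2 ≠ j fails. So xy^t z = a^{p+p!} b^{p+p!+2} ∉ L.
This is a contradiction; hence L is not regular.

a^{p+p!} b^{p+p!+2}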